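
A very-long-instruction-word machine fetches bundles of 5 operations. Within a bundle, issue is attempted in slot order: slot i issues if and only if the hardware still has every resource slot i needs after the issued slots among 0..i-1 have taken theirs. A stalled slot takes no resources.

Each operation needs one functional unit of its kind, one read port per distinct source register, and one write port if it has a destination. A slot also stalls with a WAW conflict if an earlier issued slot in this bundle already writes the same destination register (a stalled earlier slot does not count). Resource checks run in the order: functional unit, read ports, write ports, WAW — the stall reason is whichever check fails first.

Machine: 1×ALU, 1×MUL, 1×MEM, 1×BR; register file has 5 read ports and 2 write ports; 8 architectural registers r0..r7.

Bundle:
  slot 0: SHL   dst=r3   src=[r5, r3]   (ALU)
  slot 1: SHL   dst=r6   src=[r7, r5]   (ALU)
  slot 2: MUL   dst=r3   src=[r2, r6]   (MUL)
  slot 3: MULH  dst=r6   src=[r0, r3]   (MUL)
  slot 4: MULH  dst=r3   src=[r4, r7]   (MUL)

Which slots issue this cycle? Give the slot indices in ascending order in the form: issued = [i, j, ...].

(0) want 1×ALU +2rd +1wr — yes → AL0|MU1|ME1|BR1|rd3|wr1
(1) want 1×ALU +2rd +1wr — FU → AL0|MU1|ME1|BR1|rd3|wr1
(2) want 1×MUL +2rd +1wr — WAW → AL0|MU1|ME1|BR1|rd3|wr1
(3) want 1×MUL +2rd +1wr — yes → AL0|MU0|ME1|BR1|rd1|wr0
(4) want 1×MUL +2rd +1wr — FU → AL0|MU0|ME1|BR1|rd1|wr0

issued = [0, 3]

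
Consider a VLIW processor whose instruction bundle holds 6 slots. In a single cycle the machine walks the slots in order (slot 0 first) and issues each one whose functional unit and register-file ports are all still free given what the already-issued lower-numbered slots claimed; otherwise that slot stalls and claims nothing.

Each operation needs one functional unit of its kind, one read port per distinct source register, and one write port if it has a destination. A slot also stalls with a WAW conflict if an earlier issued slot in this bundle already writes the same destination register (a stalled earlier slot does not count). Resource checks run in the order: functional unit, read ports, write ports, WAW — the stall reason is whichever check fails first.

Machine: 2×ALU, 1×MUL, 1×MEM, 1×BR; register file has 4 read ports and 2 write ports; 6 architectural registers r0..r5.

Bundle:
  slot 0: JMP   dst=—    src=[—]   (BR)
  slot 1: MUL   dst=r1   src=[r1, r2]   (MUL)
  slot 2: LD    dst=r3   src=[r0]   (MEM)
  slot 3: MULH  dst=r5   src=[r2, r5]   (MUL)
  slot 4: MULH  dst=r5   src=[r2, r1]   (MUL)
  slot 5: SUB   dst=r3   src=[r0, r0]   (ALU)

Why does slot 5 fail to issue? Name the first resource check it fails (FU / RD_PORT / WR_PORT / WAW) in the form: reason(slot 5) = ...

reason(slot 5) = WR_PORT

slot 0 (BR): ISSUE — free A2,Mu1,Ld1,B0 rp4 wp2
slot 1 (MUL): ISSUE — free A2,Mu0,Ld1,B0 rp2 wp1
slot 2 (MEM): ISSUE — free A2,Mu0,Ld0,B0 rp1 wp0
slot 3 (MUL): stall FU — free A2,Mu0,Ld0,B0 rp1 wp0
slot 4 (MUL): stall FU — free A2,Mu0,Ld0,B0 rp1 wp0
slot 5 (ALU): stall WR_PORT — free A2,Mu0,Ld0,B0 rp1 wp0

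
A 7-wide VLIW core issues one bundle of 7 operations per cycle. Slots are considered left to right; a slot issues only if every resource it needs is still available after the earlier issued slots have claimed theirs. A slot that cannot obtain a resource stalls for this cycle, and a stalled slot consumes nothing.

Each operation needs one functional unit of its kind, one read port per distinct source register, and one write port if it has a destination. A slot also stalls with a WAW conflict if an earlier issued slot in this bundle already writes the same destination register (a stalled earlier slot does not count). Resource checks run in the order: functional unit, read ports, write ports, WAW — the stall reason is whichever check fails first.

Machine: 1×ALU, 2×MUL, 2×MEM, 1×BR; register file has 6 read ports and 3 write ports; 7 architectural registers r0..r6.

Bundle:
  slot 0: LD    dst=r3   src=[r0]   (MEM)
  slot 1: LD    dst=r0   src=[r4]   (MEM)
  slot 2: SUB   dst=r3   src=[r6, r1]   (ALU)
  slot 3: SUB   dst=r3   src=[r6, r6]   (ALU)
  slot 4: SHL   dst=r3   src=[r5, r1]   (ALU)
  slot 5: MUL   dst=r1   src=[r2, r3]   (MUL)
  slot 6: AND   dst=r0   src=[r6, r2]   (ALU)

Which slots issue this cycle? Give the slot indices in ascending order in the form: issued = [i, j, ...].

issued = [0, 1, 5]

slot 0 (MEM): ISSUE — free A1,Mu2,Ld1,B1 rp5 wp2
slot 1 (MEM): ISSUE — free A1,Mu2,Ld0,B1 rp4 wp1
slot 2 (ALU): stall WAW — free A1,Mu2,Ld0,B1 rp4 wp1
slot 3 (ALU): stall WAW — free A1,Mu2,Ld0,B1 rp4 wp1
slot 4 (ALU): stall WAW — free A1,Mu2,Ld0,B1 rp4 wp1
slot 5 (MUL): ISSUE — free A1,Mu1,Ld0,B1 rp2 wp0
slot 6 (ALU): stall WR_PORT — free A1,Mu1,Ld0,B1 rp2 wp0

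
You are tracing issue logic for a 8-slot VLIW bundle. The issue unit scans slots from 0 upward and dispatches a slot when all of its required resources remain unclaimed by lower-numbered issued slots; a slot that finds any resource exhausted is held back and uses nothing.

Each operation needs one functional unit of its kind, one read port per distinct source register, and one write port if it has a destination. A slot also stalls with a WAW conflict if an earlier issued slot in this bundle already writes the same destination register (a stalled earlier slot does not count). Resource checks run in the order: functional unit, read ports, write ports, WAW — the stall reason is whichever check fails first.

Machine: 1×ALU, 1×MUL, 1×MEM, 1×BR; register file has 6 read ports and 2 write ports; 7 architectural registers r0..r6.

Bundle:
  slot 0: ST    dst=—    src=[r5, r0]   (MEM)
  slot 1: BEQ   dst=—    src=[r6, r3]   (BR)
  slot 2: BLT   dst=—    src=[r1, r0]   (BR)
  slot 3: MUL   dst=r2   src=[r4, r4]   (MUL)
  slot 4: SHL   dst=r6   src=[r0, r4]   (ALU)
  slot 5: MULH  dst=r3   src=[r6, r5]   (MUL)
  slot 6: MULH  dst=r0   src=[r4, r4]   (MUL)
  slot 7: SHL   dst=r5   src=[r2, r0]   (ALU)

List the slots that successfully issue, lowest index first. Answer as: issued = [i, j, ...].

issued = [0, 1, 3]

  0. MEM ⇒ go  {1A/1Mu/0Ld/1B | 4r 2w}
  1. BR ⇒ go  {1A/1Mu/0Ld/0B | 2r 2w}
  2. BR ⇒ no(FU)  {1A/1Mu/0Ld/0B | 2r 2w}
  3. MUL→r2 ⇒ go  {1A/0Mu/0Ld/0B | 1r 1w}
  4. ALU→r6 ⇒ no(RD_PORT)  {1A/0Mu/0Ld/0B | 1r 1w}
  5. MUL→r3 ⇒ no(FU)  {1A/0Mu/0Ld/0B | 1r 1w}
  6. MUL→r0 ⇒ no(FU)  {1A/0Mu/0Ld/0B | 1r 1w}
  7. ALU→r5 ⇒ no(RD_PORT)  {1A/0Mu/0Ld/0B | 1r 1w}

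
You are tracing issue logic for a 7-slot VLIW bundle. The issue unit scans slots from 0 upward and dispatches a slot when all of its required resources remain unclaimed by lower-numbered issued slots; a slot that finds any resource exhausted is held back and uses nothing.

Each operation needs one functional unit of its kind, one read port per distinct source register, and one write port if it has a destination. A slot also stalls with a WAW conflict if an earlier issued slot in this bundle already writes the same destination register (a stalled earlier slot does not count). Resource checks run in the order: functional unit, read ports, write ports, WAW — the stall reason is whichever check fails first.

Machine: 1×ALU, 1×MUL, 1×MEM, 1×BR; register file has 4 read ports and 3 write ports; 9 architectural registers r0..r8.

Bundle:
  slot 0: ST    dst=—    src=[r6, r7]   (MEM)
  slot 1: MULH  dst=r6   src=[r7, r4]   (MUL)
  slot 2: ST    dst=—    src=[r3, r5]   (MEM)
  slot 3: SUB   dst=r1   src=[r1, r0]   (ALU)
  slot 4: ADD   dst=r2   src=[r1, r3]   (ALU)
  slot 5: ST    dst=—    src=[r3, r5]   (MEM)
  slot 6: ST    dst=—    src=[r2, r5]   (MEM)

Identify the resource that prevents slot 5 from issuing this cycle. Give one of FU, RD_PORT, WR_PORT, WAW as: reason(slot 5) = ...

  0. MEM ⇒ go  {1A/1Mu/0Ld/1B | 2r 3w}
  1. MUL→r6 ⇒ go  {1A/0Mu/0Ld/1B | 0r 2w}
  2. MEM ⇒ no(FU)  {1A/0Mu/0Ld/1B | 0r 2w}
  3. ALU→r1 ⇒ no(RD_PORT)  {1A/0Mu/0Ld/1B | 0r 2w}
  4. ALU→r2 ⇒ no(RD_PORT)  {1A/0Mu/0Ld/1B | 0r 2w}
  5. MEM ⇒ no(FU)  {1A/0Mu/0Ld/1B | 0r 2w}
  6. MEM ⇒ no(FU)  {1A/0Mu/0Ld/1B | 0r 2w}

reason(slot 5) = FU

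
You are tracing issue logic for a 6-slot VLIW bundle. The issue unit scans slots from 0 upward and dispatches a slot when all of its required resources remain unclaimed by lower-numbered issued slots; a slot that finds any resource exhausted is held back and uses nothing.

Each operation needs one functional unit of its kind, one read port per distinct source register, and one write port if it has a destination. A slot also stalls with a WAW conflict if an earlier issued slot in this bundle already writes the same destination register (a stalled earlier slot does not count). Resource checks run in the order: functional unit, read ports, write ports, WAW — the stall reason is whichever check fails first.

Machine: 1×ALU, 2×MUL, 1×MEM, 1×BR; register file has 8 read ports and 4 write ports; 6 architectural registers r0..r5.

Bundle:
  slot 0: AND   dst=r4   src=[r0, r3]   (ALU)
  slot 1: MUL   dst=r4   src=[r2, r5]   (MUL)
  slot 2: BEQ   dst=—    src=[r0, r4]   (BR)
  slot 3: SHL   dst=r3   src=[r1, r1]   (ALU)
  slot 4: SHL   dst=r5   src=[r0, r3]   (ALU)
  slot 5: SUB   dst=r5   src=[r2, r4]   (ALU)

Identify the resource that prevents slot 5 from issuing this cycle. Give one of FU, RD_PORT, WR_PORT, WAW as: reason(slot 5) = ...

(0) want 1×ALU +2rd +1wr — yes → AL0|MU2|ME1|BR1|rd6|wr3
(1) want 1×MUL +2rd +1wr — WAW → AL0|MU2|ME1|BR1|rd6|wr3
(2) want 1×BR +2rd +0wr — yes → AL0|MU2|ME1|BR0|rd4|wr3
(3) want 1×ALU +1rd +1wr — FU → AL0|MU2|ME1|BR0|rd4|wr3
(4) want 1×ALU +2rd +1wr — FU → AL0|MU2|ME1|BR0|rd4|wr3
(5) want 1×ALU +2rd +1wr — FU → AL0|MU2|ME1|BR0|rd4|wr3

reason(slot 5) = FU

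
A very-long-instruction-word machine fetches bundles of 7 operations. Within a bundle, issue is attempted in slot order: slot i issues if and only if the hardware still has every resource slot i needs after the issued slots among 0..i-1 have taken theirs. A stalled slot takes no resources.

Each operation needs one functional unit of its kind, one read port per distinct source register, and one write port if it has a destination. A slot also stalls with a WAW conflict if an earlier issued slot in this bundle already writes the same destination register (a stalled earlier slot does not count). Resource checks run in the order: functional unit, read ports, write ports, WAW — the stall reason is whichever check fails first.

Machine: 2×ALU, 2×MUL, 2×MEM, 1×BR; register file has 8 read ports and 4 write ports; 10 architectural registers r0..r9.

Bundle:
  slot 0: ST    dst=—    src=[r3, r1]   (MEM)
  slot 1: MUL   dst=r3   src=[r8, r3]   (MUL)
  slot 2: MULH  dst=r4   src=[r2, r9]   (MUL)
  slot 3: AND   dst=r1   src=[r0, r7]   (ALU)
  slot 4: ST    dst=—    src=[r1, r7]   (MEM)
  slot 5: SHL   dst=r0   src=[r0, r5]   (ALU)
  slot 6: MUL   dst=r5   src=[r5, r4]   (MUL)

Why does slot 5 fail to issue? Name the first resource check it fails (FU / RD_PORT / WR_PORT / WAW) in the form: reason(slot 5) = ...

slot 0 (MEM): ISSUE — free A2,Mu2,Ld1,B1 rp6 wp4
slot 1 (MUL): ISSUE — free A2,Mu1,Ld1,B1 rp4 wp3
slot 2 (MUL): ISSUE — free A2,Mu0,Ld1,B1 rp2 wp2
slot 3 (ALU): ISSUE — free A1,Mu0,Ld1,B1 rp0 wp1
slot 4 (MEM): stall RD_PORT — free A1,Mu0,Ld1,B1 rp0 wp1
slot 5 (ALU): stall RD_PORT — free A1,Mu0,Ld1,B1 rp0 wp1
slot 6 (MUL): stall FU — free A1,Mu0,Ld1,B1 rp0 wp1

reason(slot 5) = RD_PORT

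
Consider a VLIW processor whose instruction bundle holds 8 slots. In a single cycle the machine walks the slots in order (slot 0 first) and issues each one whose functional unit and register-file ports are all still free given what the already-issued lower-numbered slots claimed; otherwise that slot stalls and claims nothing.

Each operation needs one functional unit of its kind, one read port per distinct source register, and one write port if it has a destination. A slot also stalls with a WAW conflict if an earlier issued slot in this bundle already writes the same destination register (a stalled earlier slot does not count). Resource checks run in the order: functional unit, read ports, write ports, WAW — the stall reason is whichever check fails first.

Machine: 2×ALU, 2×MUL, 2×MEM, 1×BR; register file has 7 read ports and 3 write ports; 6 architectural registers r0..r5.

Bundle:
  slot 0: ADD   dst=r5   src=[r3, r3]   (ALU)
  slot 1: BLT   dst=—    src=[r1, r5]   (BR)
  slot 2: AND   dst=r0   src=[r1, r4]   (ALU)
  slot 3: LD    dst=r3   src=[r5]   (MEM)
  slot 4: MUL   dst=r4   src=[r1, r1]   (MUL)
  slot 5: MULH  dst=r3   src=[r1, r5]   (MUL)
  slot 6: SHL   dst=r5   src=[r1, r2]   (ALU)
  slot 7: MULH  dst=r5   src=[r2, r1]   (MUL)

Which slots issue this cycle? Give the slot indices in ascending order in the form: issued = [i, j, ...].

issued = [0, 1, 2, 3]

#0 ALU src=r3,r3 dispatched  <A:1 Mu:2 Ld:2 B:1 rd:6 wr:2>
#1 BR src=r1,r5 dispatched  <A:1 Mu:2 Ld:2 B:0 rd:4 wr:2>
#2 ALU src=r1,r4 dispatched  <A:0 Mu:2 Ld:2 B:0 rd:2 wr:1>
#3 MEM src=r5 dispatched  <A:0 Mu:2 Ld:1 B:0 rd:1 wr:0>
#4 MUL src=r1,r1 held:WR_PORT  <A:0 Mu:2 Ld:1 B:0 rd:1 wr:0>
#5 MUL src=r1,r5 held:RD_PORT  <A:0 Mu:2 Ld:1 B:0 rd:1 wr:0>
#6 ALU src=r1,r2 held:FU  <A:0 Mu:2 Ld:1 B:0 rd:1 wr:0>
#7 MUL src=r2,r1 held:RD_PORT  <A:0 Mu:2 Ld:1 B:0 rd:1 wr:0>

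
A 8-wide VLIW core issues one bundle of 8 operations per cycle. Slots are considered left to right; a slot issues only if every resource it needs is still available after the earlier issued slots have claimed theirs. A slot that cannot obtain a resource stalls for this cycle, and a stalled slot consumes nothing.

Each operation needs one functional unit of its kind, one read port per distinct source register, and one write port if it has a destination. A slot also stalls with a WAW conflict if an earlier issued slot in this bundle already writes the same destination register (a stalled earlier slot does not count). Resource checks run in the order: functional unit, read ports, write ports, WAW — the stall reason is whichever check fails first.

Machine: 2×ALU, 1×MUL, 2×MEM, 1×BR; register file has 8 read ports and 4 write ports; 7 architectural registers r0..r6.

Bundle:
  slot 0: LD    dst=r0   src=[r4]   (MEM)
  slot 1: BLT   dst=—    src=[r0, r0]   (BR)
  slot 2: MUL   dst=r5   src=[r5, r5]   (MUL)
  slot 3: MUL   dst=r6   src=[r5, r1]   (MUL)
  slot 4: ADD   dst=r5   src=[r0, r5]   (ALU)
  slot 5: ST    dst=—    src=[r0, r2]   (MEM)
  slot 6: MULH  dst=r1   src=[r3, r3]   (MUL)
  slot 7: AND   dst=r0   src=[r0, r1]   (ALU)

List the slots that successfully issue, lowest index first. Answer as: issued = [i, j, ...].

issued = [0, 1, 2, 5]

(0) want 1×MEM +1rd +1wr — yes → AL2|MU1|ME1|BR1|rd7|wr3
(1) want 1×BR +1rd +0wr — yes → AL2|MU1|ME1|BR0|rd6|wr3
(2) want 1×MUL +1rd +1wr — yes → AL2|MU0|ME1|BR0|rd5|wr2
(3) want 1×MUL +2rd +1wr — FU → AL2|MU0|ME1|BR0|rd5|wr2
(4) want 1×ALU +2rd +1wr — WAW → AL2|MU0|ME1|BR0|rd5|wr2
(5) want 1×MEM +2rd +0wr — yes → AL2|MU0|ME0|BR0|rd3|wr2
(6) want 1×MUL +1rd +1wr — FU → AL2|MU0|ME0|BR0|rd3|wr2
(7) want 1×ALU +2rd +1wr — WAW → AL2|MU0|ME0|BR0|rd3|wr2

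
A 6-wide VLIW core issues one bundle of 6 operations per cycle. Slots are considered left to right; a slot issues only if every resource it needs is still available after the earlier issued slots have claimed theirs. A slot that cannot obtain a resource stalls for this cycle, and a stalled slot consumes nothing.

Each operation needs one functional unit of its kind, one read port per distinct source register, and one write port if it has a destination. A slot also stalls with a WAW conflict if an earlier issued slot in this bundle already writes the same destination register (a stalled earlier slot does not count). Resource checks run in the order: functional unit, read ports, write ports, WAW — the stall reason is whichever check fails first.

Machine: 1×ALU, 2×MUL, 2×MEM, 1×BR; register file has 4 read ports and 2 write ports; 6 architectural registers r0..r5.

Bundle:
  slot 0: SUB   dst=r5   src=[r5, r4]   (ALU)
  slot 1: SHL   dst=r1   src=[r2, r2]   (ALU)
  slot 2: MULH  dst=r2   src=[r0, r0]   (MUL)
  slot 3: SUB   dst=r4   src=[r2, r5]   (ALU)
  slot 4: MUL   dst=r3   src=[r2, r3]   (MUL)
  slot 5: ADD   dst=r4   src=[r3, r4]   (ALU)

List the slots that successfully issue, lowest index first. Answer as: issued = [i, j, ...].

#0 ALU src=r5,r4 dispatched  <A:0 Mu:2 Ld:2 B:1 rd:2 wr:1>
#1 ALU src=r2,r2 held:FU  <A:0 Mu:2 Ld:2 B:1 rd:2 wr:1>
#2 MUL src=r0,r0 dispatched  <A:0 Mu:1 Ld:2 B:1 rd:1 wr:0>
#3 ALU src=r2,r5 held:FU  <A:0 Mu:1 Ld:2 B:1 rd:1 wr:0>
#4 MUL src=r2,r3 held:RD_PORT  <A:0 Mu:1 Ld:2 B:1 rd:1 wr:0>
#5 ALU src=r3,r4 held:FU  <A:0 Mu:1 Ld:2 B:1 rd:1 wr:0>

issued = [0, 2]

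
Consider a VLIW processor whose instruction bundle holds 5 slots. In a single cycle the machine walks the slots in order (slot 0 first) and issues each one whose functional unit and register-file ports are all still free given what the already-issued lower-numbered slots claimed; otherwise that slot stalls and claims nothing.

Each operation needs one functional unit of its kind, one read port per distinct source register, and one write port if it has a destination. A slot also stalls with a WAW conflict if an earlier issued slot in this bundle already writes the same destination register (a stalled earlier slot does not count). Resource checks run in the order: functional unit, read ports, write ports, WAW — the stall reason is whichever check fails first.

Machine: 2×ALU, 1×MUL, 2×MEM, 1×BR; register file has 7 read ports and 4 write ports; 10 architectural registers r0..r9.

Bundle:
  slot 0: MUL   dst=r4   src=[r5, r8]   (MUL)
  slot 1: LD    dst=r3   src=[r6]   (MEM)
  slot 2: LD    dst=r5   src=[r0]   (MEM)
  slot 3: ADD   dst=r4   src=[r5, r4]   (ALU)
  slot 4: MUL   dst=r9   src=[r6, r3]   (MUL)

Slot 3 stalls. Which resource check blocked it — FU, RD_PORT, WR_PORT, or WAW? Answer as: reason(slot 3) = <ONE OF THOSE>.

reason(slot 3) = WAW

[0] MUL needs rd=2 wr=1: ok; after: ALU=2 MUL=0 MEM=2 BR=1, R=5, W=3
[1] MEM needs rd=1 wr=1: ok; after: ALU=2 MUL=0 MEM=1 BR=1, R=4, W=2
[2] MEM needs rd=1 wr=1: ok; after: ALU=2 MUL=0 MEM=0 BR=1, R=3, W=1
[3] ALU needs rd=2 wr=1: WAW; after: ALU=2 MUL=0 MEM=0 BR=1, R=3, W=1
[4] MUL needs rd=2 wr=1: FU; after: ALU=2 MUL=0 MEM=0 BR=1, R=3, W=1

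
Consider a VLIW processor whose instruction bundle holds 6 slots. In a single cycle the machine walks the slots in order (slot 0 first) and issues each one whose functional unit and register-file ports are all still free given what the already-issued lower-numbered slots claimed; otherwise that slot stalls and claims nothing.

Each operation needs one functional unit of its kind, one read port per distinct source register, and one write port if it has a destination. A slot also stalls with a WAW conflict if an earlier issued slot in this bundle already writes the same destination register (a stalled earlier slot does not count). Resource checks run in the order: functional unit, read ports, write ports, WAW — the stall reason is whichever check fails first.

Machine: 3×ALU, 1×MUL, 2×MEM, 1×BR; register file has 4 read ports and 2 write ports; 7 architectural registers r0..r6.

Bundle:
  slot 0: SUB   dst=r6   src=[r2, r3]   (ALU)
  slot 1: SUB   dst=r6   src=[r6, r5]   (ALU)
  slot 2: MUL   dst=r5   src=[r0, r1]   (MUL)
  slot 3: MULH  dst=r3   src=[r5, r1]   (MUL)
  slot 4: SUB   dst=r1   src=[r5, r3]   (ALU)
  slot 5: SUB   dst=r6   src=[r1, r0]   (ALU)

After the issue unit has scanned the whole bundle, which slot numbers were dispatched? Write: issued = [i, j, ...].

issued = [0, 2]

slot 0 (ALU): ISSUE — free A2,Mu1,Ld2,B1 rp2 wp1
slot 1 (ALU): stall WAW — free A2,Mu1,Ld2,B1 rp2 wp1
slot 2 (MUL): ISSUE — free A2,Mu0,Ld2,B1 rp0 wp0
slot 3 (MUL): stall FU — free A2,Mu0,Ld2,B1 rp0 wp0
slot 4 (ALU): stall RD_PORT — free A2,Mu0,Ld2,B1 rp0 wp0
slot 5 (ALU): stall RD_PORT — free A2,Mu0,Ld2,B1 rp0 wp0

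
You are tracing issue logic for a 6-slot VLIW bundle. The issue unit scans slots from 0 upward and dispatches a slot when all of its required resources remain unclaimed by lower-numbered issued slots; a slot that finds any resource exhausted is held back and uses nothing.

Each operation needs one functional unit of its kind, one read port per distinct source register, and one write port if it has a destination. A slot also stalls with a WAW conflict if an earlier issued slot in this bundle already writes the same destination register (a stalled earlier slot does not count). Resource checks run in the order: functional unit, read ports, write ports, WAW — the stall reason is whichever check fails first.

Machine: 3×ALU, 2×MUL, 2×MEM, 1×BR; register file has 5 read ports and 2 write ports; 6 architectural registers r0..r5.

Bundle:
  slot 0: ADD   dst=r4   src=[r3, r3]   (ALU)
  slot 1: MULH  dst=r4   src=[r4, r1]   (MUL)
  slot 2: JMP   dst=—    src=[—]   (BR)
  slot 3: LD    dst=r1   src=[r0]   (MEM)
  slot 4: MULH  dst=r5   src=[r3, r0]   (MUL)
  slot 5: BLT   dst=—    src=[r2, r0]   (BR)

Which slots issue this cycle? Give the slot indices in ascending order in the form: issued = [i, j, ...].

  0. ALU→r4 ⇒ go  {2A/2Mu/2Ld/1B | 4r 1w}
  1. MUL→r4 ⇒ no(WAW)  {2A/2Mu/2Ld/1B | 4r 1w}
  2. BR ⇒ go  {2A/2Mu/2Ld/0B | 4r 1w}
  3. MEM→r1 ⇒ go  {2A/2Mu/1Ld/0B | 3r 0w}
  4. MUL→r5 ⇒ no(WR_PORT)  {2A/2Mu/1Ld/0B | 3r 0w}
  5. BR ⇒ no(FU)  {2A/2Mu/1Ld/0B | 3r 0w}

issued = [0, 2, 3]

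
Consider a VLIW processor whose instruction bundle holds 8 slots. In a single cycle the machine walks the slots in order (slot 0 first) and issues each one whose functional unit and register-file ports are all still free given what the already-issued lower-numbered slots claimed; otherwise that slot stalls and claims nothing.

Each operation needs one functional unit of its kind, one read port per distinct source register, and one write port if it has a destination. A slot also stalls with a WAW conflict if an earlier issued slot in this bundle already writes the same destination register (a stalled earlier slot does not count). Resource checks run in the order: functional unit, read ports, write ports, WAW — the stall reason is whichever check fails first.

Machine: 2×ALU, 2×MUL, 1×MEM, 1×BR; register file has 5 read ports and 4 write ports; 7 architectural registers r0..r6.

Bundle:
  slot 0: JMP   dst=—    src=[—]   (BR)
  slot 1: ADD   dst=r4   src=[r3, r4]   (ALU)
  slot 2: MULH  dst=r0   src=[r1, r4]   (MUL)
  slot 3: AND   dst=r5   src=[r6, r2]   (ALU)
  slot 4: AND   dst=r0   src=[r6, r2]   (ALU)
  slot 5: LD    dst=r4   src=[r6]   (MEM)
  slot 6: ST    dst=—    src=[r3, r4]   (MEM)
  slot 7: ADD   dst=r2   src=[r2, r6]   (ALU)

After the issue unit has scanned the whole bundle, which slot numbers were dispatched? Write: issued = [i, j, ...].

issued = [0, 1, 2]

[0] BR needs rd=0 wr=0: ok; after: ALU=2 MUL=2 MEM=1 BR=0, R=5, W=4
[1] ALU needs rd=2 wr=1: ok; after: ALU=1 MUL=2 MEM=1 BR=0, R=3, W=3
[2] MUL needs rd=2 wr=1: ok; after: ALU=1 MUL=1 MEM=1 BR=0, R=1, W=2
[3] ALU needs rd=2 wr=1: RD_PORT; after: ALU=1 MUL=1 MEM=1 BR=0, R=1, W=2
[4] ALU needs rd=2 wr=1: RD_PORT; after: ALU=1 MUL=1 MEM=1 BR=0, R=1, W=2
[5] MEM needs rd=1 wr=1: WAW; after: ALU=1 MUL=1 MEM=1 BR=0, R=1, W=2
[6] MEM needs rd=2 wr=0: RD_PORT; after: ALU=1 MUL=1 MEM=1 BR=0, R=1, W=2
[7] ALU needs rd=2 wr=1: RD_PORT; after: ALU=1 MUL=1 MEM=1 BR=0, R=1, W=2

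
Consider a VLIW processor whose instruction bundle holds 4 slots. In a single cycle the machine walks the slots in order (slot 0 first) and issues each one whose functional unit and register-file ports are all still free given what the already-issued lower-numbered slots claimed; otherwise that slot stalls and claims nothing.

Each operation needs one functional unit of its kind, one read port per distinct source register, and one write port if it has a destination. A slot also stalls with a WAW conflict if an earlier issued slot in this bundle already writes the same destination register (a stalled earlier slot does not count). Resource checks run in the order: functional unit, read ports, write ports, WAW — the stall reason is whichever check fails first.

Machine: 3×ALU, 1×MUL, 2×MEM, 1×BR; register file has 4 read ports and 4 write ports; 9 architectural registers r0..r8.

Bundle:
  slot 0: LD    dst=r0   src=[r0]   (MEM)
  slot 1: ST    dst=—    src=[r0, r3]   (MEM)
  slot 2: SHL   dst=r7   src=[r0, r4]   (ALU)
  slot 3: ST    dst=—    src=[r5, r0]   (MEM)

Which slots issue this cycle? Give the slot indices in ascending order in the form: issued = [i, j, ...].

(0) want 1×MEM +1rd +1wr — yes → AL3|MU1|ME1|BR1|rd3|wr3
(1) want 1×MEM +2rd +0wr — yes → AL3|MU1|ME0|BR1|rd1|wr3
(2) want 1×ALU +2rd +1wr — RD_PORT → AL3|MU1|ME0|BR1|rd1|wr3
(3) want 1×MEM +2rd +0wr — FU → AL3|MU1|ME0|BR1|rd1|wr3

issued = [0, 1]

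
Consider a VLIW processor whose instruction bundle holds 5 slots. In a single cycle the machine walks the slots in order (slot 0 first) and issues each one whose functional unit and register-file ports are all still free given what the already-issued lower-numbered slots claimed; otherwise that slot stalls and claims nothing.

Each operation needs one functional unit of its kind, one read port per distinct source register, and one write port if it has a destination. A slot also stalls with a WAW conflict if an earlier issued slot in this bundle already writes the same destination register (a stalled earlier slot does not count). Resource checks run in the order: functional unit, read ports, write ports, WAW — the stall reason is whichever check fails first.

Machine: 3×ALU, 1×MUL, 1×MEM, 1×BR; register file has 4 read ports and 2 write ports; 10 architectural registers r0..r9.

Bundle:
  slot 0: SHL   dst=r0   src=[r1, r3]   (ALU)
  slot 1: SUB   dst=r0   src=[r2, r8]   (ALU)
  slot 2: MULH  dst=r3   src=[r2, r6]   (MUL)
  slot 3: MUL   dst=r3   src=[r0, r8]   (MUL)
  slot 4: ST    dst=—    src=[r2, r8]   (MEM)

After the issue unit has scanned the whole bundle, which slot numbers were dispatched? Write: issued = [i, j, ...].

[0] ALU needs rd=2 wr=1: ok; after: ALU=2 MUL=1 MEM=1 BR=1, R=2, W=1
[1] ALU needs rd=2 wr=1: WAW; after: ALU=2 MUL=1 MEM=1 BR=1, R=2, W=1
[2] MUL needs rd=2 wr=1: ok; after: ALU=2 MUL=0 MEM=1 BR=1, R=0, W=0
[3] MUL needs rd=2 wr=1: FU; after: ALU=2 MUL=0 MEM=1 BR=1, R=0, W=0
[4] MEM needs rd=2 wr=0: RD_PORT; after: ALU=2 MUL=0 MEM=1 BR=1, R=0, W=0

issued = [0, 2]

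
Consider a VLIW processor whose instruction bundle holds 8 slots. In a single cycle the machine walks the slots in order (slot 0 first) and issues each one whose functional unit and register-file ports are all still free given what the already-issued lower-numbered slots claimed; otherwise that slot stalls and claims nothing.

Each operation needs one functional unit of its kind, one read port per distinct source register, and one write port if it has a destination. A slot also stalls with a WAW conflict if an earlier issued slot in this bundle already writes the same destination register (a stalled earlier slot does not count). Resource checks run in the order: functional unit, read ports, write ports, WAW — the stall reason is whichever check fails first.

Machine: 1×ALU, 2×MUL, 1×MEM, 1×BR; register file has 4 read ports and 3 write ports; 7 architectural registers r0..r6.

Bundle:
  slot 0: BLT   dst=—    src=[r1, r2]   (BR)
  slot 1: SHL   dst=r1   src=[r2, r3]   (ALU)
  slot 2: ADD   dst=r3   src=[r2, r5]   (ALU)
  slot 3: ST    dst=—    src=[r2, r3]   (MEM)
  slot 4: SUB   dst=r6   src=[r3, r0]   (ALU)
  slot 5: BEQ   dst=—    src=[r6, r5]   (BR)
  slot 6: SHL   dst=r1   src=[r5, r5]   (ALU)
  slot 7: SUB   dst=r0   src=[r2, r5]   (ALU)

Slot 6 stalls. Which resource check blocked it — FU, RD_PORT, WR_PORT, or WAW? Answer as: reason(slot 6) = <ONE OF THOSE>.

  0. BR ⇒ go  {1A/2Mu/1Ld/0B | 2r 3w}
  1. ALU→r1 ⇒ go  {0A/2Mu/1Ld/0B | 0r 2w}
  2. ALU→r3 ⇒ no(FU)  {0A/2Mu/1Ld/0B | 0r 2w}
  3. MEM ⇒ no(RD_PORT)  {0A/2Mu/1Ld/0B | 0r 2w}
  4. ALU→r6 ⇒ no(FU)  {0A/2Mu/1Ld/0B | 0r 2w}
  5. BR ⇒ no(FU)  {0A/2Mu/1Ld/0B | 0r 2w}
  6. ALU→r1 ⇒ no(FU)  {0A/2Mu/1Ld/0B | 0r 2w}
  7. ALU→r0 ⇒ no(FU)  {0A/2Mu/1Ld/0B | 0r 2w}

reason(slot 6) = FU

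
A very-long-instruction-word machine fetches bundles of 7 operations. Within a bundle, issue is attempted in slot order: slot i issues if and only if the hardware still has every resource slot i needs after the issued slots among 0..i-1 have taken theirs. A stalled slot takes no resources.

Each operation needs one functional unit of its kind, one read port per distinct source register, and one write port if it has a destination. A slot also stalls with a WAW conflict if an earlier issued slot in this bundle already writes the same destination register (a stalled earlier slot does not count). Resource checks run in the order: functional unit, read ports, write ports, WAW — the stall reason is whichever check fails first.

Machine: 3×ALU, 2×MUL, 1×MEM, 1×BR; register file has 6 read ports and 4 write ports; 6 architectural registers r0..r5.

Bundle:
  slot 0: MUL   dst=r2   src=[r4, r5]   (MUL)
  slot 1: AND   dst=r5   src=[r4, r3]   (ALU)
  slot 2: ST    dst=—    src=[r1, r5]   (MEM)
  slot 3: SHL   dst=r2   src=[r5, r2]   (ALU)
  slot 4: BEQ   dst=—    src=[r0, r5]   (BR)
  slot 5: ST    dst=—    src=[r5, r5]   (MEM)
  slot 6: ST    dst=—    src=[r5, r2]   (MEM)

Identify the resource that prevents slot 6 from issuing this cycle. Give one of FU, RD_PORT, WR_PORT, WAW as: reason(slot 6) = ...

reason(slot 6) = FU

[0] MUL needs rd=2 wr=1: ok; after: ALU=3 MUL=1 MEM=1 BR=1, R=4, W=3
[1] ALU needs rd=2 wr=1: ok; after: ALU=2 MUL=1 MEM=1 BR=1, R=2, W=2
[2] MEM needs rd=2 wr=0: ok; after: ALU=2 MUL=1 MEM=0 BR=1, R=0, W=2
[3] ALU needs rd=2 wr=1: RD_PORT; after: ALU=2 MUL=1 MEM=0 BR=1, R=0, W=2
[4] BR needs rd=2 wr=0: RD_PORT; after: ALU=2 MUL=1 MEM=0 BR=1, R=0, W=2
[5] MEM needs rd=1 wr=0: FU; after: ALU=2 MUL=1 MEM=0 BR=1, R=0, W=2
[6] MEM needs rd=2 wr=0: FU; after: ALU=2 MUL=1 MEM=0 BR=1, R=0, W=2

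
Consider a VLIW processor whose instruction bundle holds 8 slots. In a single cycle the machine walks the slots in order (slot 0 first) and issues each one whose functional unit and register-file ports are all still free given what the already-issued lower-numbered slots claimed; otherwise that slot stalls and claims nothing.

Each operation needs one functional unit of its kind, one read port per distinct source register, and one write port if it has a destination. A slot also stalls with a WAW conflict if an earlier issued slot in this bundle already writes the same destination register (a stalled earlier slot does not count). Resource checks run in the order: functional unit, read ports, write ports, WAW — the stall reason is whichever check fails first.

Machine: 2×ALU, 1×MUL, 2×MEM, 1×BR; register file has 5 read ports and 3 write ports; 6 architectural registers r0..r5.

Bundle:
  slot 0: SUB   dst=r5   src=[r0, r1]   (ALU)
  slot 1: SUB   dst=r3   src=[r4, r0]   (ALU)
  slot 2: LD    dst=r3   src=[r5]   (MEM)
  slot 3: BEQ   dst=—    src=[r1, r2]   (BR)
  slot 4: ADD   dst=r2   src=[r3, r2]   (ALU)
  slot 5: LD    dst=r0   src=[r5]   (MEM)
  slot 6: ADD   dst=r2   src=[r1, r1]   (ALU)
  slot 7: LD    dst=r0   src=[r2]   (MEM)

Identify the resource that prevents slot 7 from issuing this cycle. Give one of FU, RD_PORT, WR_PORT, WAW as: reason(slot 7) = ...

[0] ALU needs rd=2 wr=1: ok; after: ALU=1 MUL=1 MEM=2 BR=1, R=3, W=2
[1] ALU needs rd=2 wr=1: ok; after: ALU=0 MUL=1 MEM=2 BR=1, R=1, W=1
[2] MEM needs rd=1 wr=1: WAW; after: ALU=0 MUL=1 MEM=2 BR=1, R=1, W=1
[3] BR needs rd=2 wr=0: RD_PORT; after: ALU=0 MUL=1 MEM=2 BR=1, R=1, W=1
[4] ALU needs rd=2 wr=1: FU; after: ALU=0 MUL=1 MEM=2 BR=1, R=1, W=1
[5] MEM needs rd=1 wr=1: ok; after: ALU=0 MUL=1 MEM=1 BR=1, R=0, W=0
[6] ALU needs rd=1 wr=1: FU; after: ALU=0 MUL=1 MEM=1 BR=1, R=0, W=0
[7] MEM needs rd=1 wr=1: RD_PORT; after: ALU=0 MUL=1 MEM=1 BR=1, R=0, W=0

reason(slot 7) = RD_PORT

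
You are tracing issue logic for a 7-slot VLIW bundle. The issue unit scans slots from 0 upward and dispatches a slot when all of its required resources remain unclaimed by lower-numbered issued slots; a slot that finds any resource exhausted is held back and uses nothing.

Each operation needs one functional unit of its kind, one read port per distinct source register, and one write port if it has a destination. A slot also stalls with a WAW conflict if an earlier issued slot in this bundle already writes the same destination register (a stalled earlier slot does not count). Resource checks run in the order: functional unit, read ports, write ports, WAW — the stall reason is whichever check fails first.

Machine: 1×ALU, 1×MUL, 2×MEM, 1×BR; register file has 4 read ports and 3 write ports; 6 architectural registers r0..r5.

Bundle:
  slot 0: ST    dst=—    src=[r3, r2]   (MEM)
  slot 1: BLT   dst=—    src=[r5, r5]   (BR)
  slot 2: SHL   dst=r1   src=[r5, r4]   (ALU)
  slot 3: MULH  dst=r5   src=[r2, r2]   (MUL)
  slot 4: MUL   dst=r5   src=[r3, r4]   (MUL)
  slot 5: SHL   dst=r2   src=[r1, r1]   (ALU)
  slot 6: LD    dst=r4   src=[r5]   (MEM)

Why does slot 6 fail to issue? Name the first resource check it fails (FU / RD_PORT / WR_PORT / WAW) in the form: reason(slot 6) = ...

reason(slot 6) = RD_PORT

slot 0 (MEM): ISSUE — free A1,Mu1,Ld1,B1 rp2 wp3
slot 1 (BR): ISSUE — free A1,Mu1,Ld1,B0 rp1 wp3
slot 2 (ALU): stall RD_PORT — free A1,Mu1,Ld1,B0 rp1 wp3
slot 3 (MUL): ISSUE — free A1,Mu0,Ld1,B0 rp0 wp2
slot 4 (MUL): stall FU — free A1,Mu0,Ld1,B0 rp0 wp2
slot 5 (ALU): stall RD_PORT — free A1,Mu0,Ld1,B0 rp0 wp2
slot 6 (MEM): stall RD_PORT — free A1,Mu0,Ld1,B0 rp0 wp2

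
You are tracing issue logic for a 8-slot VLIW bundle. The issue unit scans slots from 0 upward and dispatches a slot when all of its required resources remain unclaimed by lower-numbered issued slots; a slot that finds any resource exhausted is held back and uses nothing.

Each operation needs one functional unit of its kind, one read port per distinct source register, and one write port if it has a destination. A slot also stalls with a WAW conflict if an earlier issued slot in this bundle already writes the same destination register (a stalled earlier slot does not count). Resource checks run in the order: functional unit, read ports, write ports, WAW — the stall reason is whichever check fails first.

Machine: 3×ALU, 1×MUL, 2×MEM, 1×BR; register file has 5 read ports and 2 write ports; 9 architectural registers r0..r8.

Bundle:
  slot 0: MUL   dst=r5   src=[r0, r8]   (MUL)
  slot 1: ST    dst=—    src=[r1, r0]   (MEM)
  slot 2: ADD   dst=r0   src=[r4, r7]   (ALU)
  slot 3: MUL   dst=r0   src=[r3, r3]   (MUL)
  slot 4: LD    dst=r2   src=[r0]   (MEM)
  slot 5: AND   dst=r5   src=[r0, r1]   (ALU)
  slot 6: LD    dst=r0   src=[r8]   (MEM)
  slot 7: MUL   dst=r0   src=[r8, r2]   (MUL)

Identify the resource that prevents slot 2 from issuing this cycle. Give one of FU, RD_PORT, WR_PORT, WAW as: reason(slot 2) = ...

reason(slot 2) = RD_PORT

(0) want 1×MUL +2rd +1wr — yes → AL3|MU0|ME2|BR1|rd3|wr1
(1) want 1×MEM +2rd +0wr — yes → AL3|MU0|ME1|BR1|rd1|wr1
(2) want 1×ALU +2rd +1wr — RD_PORT → AL3|MU0|ME1|BR1|rd1|wr1
(3) want 1×MUL +1rd +1wr — FU → AL3|MU0|ME1|BR1|rd1|wr1
(4) want 1×MEM +1rd +1wr — yes → AL3|MU0|ME0|BR1|rd0|wr0
(5) want 1×ALU +2rd +1wr — RD_PORT → AL3|MU0|ME0|BR1|rd0|wr0
(6) want 1×MEM +1rd +1wr — FU → AL3|MU0|ME0|BR1|rd0|wr0
(7) want 1×MUL +2rd +1wr — FU → AL3|MU0|ME0|BR1|rd0|wr0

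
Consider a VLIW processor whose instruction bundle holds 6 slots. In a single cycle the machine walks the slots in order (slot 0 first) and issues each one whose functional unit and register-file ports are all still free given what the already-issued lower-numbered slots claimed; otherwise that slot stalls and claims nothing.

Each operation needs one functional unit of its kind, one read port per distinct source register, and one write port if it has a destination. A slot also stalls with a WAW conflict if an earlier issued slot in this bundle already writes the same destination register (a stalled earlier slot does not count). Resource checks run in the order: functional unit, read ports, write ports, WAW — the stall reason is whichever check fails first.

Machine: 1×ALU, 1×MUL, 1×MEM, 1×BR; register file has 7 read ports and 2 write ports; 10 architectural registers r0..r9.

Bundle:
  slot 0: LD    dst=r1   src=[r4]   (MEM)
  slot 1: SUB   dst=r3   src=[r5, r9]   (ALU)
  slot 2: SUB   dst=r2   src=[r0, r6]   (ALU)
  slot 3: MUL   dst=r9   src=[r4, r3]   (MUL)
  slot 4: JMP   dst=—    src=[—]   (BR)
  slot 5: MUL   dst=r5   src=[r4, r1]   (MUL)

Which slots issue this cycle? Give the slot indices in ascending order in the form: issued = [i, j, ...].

slot 0 (MEM): ISSUE — free A1,Mu1,Ld0,B1 rp6 wp1
slot 1 (ALU): ISSUE — free A0,Mu1,Ld0,B1 rp4 wp0
slot 2 (ALU): stall FU — free A0,Mu1,Ld0,B1 rp4 wp0
slot 3 (MUL): stall WR_PORT — free A0,Mu1,Ld0,B1 rp4 wp0
slot 4 (BR): ISSUE — free A0,Mu1,Ld0,B0 rp4 wp0
slot 5 (MUL): stall WR_PORT — free A0,Mu1,Ld0,B0 rp4 wp0

issued = [0, 1, 4]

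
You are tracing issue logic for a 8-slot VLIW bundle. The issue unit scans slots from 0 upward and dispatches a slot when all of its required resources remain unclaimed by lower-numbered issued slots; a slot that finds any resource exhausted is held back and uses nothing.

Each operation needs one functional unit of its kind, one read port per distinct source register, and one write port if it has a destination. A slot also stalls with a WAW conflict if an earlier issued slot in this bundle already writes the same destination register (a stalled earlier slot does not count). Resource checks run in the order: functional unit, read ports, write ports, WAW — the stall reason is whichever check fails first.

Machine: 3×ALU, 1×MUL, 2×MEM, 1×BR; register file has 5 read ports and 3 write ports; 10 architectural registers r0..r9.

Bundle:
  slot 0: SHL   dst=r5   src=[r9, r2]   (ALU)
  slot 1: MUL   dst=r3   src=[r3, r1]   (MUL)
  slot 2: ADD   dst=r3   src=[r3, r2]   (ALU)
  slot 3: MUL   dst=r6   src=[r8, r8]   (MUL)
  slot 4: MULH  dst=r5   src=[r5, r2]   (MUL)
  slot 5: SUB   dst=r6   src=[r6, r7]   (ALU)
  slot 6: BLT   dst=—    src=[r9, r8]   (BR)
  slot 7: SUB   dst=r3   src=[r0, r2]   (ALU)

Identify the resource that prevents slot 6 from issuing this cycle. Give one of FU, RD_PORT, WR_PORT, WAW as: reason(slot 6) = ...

reason(slot 6) = RD_PORT

  0. ALU→r5 ⇒ go  {2A/1Mu/2Ld/1B | 3r 2w}
  1. MUL→r3 ⇒ go  {2A/0Mu/2Ld/1B | 1r 1w}
  2. ALU→r3 ⇒ no(RD_PORT)  {2A/0Mu/2Ld/1B | 1r 1w}
  3. MUL→r6 ⇒ no(FU)  {2A/0Mu/2Ld/1B | 1r 1w}
  4. MUL→r5 ⇒ no(FU)  {2A/0Mu/2Ld/1B | 1r 1w}
  5. ALU→r6 ⇒ no(RD_PORT)  {2A/0Mu/2Ld/1B | 1r 1w}
  6. BR ⇒ no(RD_PORT)  {2A/0Mu/2Ld/1B | 1r 1w}
  7. ALU→r3 ⇒ no(RD_PORT)  {2A/0Mu/2Ld/1B | 1r 1w}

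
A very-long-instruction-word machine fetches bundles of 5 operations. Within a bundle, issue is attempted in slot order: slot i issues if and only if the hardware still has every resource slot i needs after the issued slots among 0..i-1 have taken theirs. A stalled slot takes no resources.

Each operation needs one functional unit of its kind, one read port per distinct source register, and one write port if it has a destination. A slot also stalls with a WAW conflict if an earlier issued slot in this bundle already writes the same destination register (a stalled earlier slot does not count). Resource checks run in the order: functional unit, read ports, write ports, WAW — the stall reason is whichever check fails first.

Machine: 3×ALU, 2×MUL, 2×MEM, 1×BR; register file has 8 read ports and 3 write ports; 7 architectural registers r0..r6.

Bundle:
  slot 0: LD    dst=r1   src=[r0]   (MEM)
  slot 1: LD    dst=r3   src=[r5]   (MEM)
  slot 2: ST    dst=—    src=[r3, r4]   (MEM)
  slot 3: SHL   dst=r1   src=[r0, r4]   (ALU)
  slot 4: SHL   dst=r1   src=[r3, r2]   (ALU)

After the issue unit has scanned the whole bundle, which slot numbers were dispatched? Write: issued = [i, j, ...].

  0. MEM→r1 ⇒ go  {3A/2Mu/1Ld/1B | 7r 2w}
  1. MEM→r3 ⇒ go  {3A/2Mu/0Ld/1B | 6r 1w}
  2. MEM ⇒ no(FU)  {3A/2Mu/0Ld/1B | 6r 1w}
  3. ALU→r1 ⇒ no(WAW)  {3A/2Mu/0Ld/1B | 6r 1w}
  4. ALU→r1 ⇒ no(WAW)  {3A/2Mu/0Ld/1B | 6r 1w}

issued = [0, 1]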